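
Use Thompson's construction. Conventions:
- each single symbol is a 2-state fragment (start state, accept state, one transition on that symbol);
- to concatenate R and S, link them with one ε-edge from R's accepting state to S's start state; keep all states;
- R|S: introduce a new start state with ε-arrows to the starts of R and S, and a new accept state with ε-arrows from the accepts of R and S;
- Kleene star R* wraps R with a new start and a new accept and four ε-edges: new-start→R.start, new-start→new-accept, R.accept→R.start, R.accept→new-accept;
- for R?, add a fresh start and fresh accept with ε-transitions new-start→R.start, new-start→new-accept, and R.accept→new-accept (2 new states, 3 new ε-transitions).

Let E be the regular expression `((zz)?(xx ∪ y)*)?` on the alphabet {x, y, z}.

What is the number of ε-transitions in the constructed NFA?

By structural recursion:
Each of the 5 symbol leaves contributes 0 ε-transitions.
  zz — 1 ε-transition
  (zz)? — 4 ε-transitions
  xx — 1 ε-transition
  xx ∪ y — 5 ε-transitions
  (xx ∪ y)* — 9 ε-transitions
  (zz)?(xx ∪ y)* — 14 ε-transitions
  ((zz)?(xx ∪ y)*)? — 17 ε-transitions

17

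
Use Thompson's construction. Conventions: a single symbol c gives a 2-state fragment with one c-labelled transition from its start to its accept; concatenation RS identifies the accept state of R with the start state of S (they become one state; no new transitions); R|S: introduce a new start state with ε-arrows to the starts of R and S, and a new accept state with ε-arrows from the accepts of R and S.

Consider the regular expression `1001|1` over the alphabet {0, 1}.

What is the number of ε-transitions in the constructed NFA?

4

By structural recursion:
Each of the 5 symbol leaves contributes 0 ε-transitions.
  1001 = 0 ε-transitions
  1001|1 = 4 ε-transitions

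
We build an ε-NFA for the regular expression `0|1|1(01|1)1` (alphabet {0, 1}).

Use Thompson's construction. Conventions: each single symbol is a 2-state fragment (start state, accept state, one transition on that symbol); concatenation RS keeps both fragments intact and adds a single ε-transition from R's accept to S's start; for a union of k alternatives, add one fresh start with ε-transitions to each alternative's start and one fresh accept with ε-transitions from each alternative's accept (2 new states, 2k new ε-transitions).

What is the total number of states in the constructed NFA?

18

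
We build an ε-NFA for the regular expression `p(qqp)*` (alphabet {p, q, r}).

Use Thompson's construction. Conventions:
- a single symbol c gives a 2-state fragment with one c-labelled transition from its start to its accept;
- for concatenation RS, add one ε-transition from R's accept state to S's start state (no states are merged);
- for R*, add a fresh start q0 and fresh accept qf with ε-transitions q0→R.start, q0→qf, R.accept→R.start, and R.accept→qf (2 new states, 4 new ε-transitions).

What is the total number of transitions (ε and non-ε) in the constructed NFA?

11

Bottom-up over the parse tree:
Each of the 4 symbol leaves contributes 1 transition (1 symbol, 0 ε).
  qqp → 5 transitions (3 symbol, 2 ε)
  (qqp)* → 9 transitions (3 symbol, 6 ε)
  p(qqp)* → 11 transitions (4 symbol, 7 ε)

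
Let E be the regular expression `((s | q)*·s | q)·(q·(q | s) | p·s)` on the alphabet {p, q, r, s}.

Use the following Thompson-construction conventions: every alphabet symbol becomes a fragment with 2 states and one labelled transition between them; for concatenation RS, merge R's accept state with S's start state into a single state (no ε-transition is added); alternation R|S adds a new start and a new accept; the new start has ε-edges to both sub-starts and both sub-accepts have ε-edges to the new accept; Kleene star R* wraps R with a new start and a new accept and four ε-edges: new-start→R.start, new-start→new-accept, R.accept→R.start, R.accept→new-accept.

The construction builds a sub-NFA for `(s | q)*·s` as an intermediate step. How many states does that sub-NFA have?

Fragment for `(s | q)*·s`:
Each of the 3 symbol leaves contributes a 2-state fragment.
  s | q = 6 states
  (s | q)* = 8 states
  (s | q)*·s = 9 states

9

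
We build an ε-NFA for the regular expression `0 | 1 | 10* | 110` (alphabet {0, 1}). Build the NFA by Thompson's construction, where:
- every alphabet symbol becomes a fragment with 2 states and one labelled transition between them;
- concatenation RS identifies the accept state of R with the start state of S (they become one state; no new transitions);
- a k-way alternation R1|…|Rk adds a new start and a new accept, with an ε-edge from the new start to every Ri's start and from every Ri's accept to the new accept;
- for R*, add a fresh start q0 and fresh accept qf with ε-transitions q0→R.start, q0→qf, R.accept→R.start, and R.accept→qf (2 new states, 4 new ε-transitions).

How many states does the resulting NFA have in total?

15

By structural recursion:
Each of the 7 symbol leaves contributes a 2-state fragment.
  0* : 4 states
  10* : 5 states
  110 : 4 states
  0 | 1 | 10* | 110 : 15 states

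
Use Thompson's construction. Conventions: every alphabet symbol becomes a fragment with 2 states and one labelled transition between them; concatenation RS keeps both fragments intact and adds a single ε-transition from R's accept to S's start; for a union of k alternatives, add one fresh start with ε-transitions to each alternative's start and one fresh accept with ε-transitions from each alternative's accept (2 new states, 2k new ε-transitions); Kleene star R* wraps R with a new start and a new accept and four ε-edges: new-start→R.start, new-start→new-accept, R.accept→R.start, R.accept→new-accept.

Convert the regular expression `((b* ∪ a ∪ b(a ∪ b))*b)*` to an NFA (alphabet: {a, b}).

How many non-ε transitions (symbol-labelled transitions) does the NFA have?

6

Recursing over subexpressions:
Each of the 6 symbol leaves contributes exactly 1 symbol transition.
  b* : 1 symbol transition
  a ∪ b : 2 symbol transitions
  b(a ∪ b) : 3 symbol transitions
  b* ∪ a ∪ b(a ∪ b) : 5 symbol transitions
  (b* ∪ a ∪ b(a ∪ b))* : 5 symbol transitions
  (b* ∪ a ∪ b(a ∪ b))*b : 6 symbol transitions
  ((b* ∪ a ∪ b(a ∪ b))*b)* : 6 symbol transitions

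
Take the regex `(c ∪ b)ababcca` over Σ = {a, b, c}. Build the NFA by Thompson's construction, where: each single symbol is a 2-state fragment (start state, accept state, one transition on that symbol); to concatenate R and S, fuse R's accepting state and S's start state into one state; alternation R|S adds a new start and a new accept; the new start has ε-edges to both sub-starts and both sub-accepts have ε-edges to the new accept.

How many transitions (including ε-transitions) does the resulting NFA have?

13

Bottom-up over the parse tree:
Each of the 9 symbol leaves contributes 1 transition (1 symbol, 0 ε).
  c ∪ b — 6 transitions (2 symbol, 4 ε)
  (c ∪ b)ababcca — 13 transitions (9 symbol, 4 ε)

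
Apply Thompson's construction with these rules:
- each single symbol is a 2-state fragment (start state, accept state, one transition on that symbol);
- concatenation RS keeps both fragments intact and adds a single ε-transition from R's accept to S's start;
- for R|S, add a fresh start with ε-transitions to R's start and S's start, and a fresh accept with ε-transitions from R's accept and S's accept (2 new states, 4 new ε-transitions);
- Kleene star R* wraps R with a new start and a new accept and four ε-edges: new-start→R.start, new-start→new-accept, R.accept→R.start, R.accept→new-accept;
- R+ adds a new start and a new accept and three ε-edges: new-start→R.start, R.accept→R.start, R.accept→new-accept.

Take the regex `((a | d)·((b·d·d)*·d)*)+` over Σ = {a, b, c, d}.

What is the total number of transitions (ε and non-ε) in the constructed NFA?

Per subexpression:
Each of the 6 symbol leaves contributes 1 transition (1 symbol, 0 ε).
  a | d : 6 transitions (2 symbol, 4 ε)
  b·d·d : 5 transitions (3 symbol, 2 ε)
  (b·d·d)* : 9 transitions (3 symbol, 6 ε)
  (b·d·d)*·d : 11 transitions (4 symbol, 7 ε)
  ((b·d·d)*·d)* : 15 transitions (4 symbol, 11 ε)
  (a | d)·((b·d·d)*·d)* : 22 transitions (6 symbol, 16 ε)
  ((a | d)·((b·d·d)*·d)*)+ : 25 transitions (6 symbol, 19 ε)

25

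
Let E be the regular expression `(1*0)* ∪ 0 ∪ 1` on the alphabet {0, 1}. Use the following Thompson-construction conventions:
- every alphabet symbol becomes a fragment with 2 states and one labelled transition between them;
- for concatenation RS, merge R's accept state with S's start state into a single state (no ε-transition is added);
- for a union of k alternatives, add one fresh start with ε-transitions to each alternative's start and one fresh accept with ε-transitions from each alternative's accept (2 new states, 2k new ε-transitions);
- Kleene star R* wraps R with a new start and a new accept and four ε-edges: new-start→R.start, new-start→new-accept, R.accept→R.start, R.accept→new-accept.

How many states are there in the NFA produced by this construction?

13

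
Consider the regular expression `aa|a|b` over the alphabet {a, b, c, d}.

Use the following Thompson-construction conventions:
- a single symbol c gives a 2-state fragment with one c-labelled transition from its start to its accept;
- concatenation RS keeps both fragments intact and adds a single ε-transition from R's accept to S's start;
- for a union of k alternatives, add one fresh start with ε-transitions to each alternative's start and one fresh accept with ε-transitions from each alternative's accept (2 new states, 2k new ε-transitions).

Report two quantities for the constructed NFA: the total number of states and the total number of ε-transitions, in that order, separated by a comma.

10, 7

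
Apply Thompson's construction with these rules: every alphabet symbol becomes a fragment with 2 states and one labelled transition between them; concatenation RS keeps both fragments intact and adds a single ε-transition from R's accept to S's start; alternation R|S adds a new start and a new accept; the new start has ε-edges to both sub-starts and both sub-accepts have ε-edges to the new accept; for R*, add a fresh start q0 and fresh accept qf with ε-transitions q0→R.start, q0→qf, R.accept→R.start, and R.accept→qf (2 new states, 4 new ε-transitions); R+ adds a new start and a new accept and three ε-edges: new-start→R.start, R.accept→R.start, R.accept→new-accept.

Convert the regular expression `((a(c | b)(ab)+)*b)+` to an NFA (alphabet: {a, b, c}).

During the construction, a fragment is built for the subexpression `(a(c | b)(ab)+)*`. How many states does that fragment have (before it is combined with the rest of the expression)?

16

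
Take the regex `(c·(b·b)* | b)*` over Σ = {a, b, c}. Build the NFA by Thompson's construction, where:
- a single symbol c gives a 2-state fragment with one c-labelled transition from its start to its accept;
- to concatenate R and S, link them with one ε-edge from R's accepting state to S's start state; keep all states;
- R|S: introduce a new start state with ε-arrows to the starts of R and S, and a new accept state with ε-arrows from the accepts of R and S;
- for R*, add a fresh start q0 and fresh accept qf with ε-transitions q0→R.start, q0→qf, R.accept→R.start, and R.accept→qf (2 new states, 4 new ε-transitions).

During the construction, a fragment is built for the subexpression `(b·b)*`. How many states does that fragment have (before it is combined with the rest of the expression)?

6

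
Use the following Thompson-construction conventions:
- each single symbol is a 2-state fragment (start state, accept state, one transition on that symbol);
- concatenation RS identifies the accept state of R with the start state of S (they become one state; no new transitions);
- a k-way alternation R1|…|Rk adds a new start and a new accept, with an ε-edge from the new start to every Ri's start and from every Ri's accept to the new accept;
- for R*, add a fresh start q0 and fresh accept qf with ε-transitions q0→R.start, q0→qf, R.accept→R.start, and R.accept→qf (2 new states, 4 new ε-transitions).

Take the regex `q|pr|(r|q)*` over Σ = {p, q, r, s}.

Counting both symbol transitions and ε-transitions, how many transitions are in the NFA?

19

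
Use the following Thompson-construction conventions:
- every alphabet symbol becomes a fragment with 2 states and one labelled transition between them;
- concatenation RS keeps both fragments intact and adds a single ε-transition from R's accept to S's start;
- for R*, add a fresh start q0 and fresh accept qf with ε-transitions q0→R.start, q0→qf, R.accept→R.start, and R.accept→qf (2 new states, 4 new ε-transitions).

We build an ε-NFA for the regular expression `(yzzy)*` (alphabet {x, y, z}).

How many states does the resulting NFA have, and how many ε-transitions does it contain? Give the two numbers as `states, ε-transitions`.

Bottom-up over the parse tree:
Each of the 4 symbol leaves contributes 2 states and 0 ε-transitions.
  yzzy → 8 states, 3 ε-transitions
  (yzzy)* → 10 states, 7 ε-transitions

10, 7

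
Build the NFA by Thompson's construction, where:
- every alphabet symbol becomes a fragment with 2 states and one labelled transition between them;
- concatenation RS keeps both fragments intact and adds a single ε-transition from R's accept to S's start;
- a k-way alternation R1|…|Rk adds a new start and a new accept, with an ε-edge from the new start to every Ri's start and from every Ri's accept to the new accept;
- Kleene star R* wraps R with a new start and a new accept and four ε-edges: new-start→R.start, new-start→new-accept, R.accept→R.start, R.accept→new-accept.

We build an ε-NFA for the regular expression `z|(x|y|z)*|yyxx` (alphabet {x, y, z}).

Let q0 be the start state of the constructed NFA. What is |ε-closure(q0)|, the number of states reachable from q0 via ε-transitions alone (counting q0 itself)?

10

Compute the ε-closure size of each fragment's start state recursively; a symbol fragment's start has no outgoing ε-edge, so its closure is just itself (size 1).
  x|y|z → |closure| = 1 + 1 + 1 + 1 = 4 (the new accept is not ε-reachable since no branch accepts ε)
  (x|y|z)* → new start has ε-edges to the inner start and to the new accept, so |closure| = 2 + 4 = 6
  yyxx → |closure| equals the left operand's closure size = 1 (its accept is not ε-reachable, so the closure stops there)
  z|(x|y|z)*|yyxx → new start ε-reaches every alternative's start; at least one alternative accepts ε, so the union's new accept is reached too: |closure| = 1 + 1 + 6 + 1 + 1 = 10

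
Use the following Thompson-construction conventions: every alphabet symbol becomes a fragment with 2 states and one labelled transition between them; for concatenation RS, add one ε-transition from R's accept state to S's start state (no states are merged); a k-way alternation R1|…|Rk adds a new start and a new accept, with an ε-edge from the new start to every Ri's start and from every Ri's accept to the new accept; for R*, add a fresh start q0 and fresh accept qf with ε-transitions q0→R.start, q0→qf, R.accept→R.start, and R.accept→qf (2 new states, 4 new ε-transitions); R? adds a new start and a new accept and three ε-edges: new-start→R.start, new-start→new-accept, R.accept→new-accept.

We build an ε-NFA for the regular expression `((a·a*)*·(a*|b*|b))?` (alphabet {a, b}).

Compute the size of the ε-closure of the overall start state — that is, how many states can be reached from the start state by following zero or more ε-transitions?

14

Compute the ε-closure size of each fragment's start state recursively; a symbol fragment's start has no outgoing ε-edge, so its closure is just itself (size 1).
  a* : the star's fresh start ε-reaches both the body's start and the fresh accept: |ε-closure| = 2 + 1 = 3
  a·a* : |ε-closure| equals the left operand's closure size = 1 (its accept is not ε-reachable, so the closure stops there)
  (a·a*)* : new start has ε-edges to the inner start and to the new accept, so |ε-closure| = 2 + 1 = 3
  a* : new start has ε-edges to the inner start and to the new accept, so |ε-closure| = 2 + 1 = 3
  b* : new start has ε-edges to the inner start and to the new accept, so |ε-closure| = 2 + 1 = 3
  a*|b*|b : new start ε-reaches every alternative's start; at least one alternative accepts ε, so the union's new accept is reached too: |ε-closure| = 1 + 3 + 3 + 1 + 1 = 9
  (a·a*)*·(a*|b*|b) : |ε-closure| = 3 + 9 = 12 (closure spills across the concat boundary because the left factor accepts ε)
  ((a·a*)*·(a*|b*|b))? : |ε-closure| = 1 (new start) + 12 (body) + 1 (new accept, via ε) = 14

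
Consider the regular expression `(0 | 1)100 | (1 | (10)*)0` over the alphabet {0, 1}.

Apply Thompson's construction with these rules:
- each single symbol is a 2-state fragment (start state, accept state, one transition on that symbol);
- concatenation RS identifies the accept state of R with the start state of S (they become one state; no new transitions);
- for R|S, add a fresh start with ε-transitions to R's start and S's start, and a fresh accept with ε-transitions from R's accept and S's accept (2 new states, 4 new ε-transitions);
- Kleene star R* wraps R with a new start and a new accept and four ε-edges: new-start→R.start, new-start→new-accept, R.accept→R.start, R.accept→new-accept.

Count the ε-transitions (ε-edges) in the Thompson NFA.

16

Recursing over subexpressions:
Each of the 9 symbol leaves contributes 0 ε-transitions.
  0 | 1 → 4 ε-transitions
  (0 | 1)100 → 4 ε-transitions
  10 → 0 ε-transitions
  (10)* → 4 ε-transitions
  1 | (10)* → 8 ε-transitions
  (1 | (10)*)0 → 8 ε-transitions
  (0 | 1)100 | (1 | (10)*)0 → 16 ε-transitions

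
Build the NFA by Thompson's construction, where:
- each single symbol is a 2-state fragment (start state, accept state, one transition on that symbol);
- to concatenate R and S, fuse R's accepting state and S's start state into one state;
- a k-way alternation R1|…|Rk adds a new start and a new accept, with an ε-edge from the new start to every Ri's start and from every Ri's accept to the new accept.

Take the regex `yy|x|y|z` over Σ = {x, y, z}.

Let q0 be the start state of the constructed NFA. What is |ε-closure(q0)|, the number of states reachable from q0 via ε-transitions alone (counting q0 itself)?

5

Work bottom-up. For each fragment F, track |ε-closure(F.start)| and whether F's accept lies in that closure (i.e. whether F accepts ε). A single-symbol fragment has closure size 1 and does not accept ε.
  yy : |closure| equals the left operand's closure size = 1 (its accept is not ε-reachable, so the closure stops there)
  yy|x|y|z : |closure| = 1 + 1 + 1 + 1 + 1 = 5 (the new accept is not ε-reachable since no branch accepts ε)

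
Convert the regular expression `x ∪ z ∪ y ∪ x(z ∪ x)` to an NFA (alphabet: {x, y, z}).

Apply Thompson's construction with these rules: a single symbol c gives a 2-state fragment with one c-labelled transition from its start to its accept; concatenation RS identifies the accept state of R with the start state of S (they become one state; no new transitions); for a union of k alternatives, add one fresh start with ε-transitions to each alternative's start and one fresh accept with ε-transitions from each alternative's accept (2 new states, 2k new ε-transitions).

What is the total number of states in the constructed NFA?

15

Building bottom-up:
Each of the 6 symbol leaves contributes a 2-state fragment.
  z ∪ x — 6 states
  x(z ∪ x) — 7 states
  x ∪ z ∪ y ∪ x(z ∪ x) — 15 states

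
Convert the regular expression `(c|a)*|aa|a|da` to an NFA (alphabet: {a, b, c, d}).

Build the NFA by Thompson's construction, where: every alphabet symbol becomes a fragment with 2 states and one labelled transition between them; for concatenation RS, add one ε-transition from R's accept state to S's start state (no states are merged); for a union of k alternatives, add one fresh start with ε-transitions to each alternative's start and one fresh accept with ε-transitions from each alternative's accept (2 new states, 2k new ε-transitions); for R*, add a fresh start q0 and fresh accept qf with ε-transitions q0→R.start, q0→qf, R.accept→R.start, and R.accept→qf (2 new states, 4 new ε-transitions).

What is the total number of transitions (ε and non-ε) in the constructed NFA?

Per subexpression:
Each of the 7 symbol leaves contributes 1 transition (1 symbol, 0 ε).
  c|a = 6 transitions (2 symbol, 4 ε)
  (c|a)* = 10 transitions (2 symbol, 8 ε)
  aa = 3 transitions (2 symbol, 1 ε)
  da = 3 transitions (2 symbol, 1 ε)
  (c|a)*|aa|a|da = 25 transitions (7 symbol, 18 ε)

25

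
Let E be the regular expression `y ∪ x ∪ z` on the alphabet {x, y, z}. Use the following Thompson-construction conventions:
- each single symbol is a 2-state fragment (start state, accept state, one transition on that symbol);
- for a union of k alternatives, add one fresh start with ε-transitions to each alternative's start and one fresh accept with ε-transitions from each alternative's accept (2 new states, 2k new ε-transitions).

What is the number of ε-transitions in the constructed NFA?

Per subexpression:
Each of the 3 symbol leaves contributes 0 ε-transitions.
  y ∪ x ∪ z — 6 ε-transitions

6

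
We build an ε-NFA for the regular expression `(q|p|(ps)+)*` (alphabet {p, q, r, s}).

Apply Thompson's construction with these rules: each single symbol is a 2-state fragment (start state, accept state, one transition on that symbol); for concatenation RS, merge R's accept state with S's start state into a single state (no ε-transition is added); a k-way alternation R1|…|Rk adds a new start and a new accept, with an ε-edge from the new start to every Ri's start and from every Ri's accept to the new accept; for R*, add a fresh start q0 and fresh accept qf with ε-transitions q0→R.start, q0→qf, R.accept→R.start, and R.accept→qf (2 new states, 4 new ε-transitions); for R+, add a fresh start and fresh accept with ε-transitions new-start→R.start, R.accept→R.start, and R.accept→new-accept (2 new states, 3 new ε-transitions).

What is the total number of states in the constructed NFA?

Building bottom-up:
Each of the 4 symbol leaves contributes a 2-state fragment.
  ps → 3 states
  (ps)+ → 5 states
  q|p|(ps)+ → 11 states
  (q|p|(ps)+)* → 13 states

13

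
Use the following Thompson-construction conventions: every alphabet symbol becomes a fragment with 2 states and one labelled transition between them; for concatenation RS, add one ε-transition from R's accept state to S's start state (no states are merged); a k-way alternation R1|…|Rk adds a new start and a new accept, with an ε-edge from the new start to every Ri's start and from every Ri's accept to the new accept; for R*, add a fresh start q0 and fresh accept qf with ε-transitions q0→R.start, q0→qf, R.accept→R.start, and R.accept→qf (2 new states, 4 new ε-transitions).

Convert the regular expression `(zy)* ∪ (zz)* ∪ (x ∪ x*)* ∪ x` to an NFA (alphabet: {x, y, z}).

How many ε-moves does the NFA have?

Recursing over subexpressions:
Each of the 7 symbol leaves contributes 0 ε-transitions.
  zy : 1 ε-transition
  (zy)* : 5 ε-transitions
  zz : 1 ε-transition
  (zz)* : 5 ε-transitions
  x* : 4 ε-transitions
  x ∪ x* : 8 ε-transitions
  (x ∪ x*)* : 12 ε-transitions
  (zy)* ∪ (zz)* ∪ (x ∪ x*)* ∪ x : 30 ε-transitions

30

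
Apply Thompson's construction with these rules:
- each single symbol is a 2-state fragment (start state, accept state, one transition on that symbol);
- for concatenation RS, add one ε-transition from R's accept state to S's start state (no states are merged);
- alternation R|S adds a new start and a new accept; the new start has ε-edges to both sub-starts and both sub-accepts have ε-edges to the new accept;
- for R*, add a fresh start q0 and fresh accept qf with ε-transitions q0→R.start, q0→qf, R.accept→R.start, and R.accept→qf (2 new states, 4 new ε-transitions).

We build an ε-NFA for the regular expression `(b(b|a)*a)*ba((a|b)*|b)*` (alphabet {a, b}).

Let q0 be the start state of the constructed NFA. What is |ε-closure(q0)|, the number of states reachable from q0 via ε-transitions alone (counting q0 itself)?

4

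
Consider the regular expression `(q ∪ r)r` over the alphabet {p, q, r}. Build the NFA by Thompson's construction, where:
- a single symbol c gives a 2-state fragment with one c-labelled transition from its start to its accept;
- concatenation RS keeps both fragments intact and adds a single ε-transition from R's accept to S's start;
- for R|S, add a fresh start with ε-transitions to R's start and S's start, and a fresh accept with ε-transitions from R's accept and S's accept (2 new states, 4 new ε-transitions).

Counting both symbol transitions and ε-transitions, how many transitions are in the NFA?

Building bottom-up:
Each of the 3 symbol leaves contributes 1 transition (1 symbol, 0 ε).
  q ∪ r = 6 transitions (2 symbol, 4 ε)
  (q ∪ r)r = 8 transitions (3 symbol, 5 ε)

8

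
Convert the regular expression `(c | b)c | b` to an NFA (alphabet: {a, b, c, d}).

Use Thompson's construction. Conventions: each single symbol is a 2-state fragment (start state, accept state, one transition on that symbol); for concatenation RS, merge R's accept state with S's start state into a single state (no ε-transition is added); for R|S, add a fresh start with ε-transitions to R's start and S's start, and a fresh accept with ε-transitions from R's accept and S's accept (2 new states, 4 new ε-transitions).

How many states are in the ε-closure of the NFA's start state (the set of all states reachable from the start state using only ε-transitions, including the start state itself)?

Work bottom-up. For each fragment F, track |ε-closure(F.start)| and whether F's accept lies in that closure (i.e. whether F accepts ε). A single-symbol fragment has closure size 1 and does not accept ε.
  c | b : new start ε-reaches every alternative's start; none of them accept ε, so the new accept is not reached: |closure| = 1 + 1 + 1 = 3
  (c | b)c : |closure| equals the left operand's closure size = 3 (its accept is not ε-reachable, so the closure stops there)
  (c | b)c | b : new start ε-reaches every alternative's start; none of them accept ε, so the new accept is not reached: |closure| = 1 + 3 + 1 = 5

5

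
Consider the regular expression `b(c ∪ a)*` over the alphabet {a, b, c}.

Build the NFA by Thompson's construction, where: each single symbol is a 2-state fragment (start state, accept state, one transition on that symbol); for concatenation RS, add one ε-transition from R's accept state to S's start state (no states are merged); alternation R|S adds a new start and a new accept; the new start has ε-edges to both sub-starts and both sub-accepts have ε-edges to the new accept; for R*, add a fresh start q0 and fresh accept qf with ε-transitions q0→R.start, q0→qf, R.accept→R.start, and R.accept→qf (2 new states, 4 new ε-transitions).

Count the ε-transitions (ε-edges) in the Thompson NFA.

9

By structural recursion:
Each of the 3 symbol leaves contributes 0 ε-transitions.
  c ∪ a = 4 ε-transitions
  (c ∪ a)* = 8 ε-transitions
  b(c ∪ a)* = 9 ε-transitions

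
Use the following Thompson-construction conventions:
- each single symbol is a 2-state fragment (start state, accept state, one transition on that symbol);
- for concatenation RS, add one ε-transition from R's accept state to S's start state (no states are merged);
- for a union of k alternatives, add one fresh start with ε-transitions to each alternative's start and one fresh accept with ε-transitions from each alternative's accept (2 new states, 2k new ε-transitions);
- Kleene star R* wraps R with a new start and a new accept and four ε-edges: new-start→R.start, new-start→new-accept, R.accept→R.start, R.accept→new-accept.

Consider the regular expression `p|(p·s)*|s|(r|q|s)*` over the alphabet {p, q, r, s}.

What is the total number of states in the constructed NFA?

22

Building bottom-up:
Each of the 7 symbol leaves contributes a 2-state fragment.
  p·s : 4 states
  (p·s)* : 6 states
  r|q|s : 8 states
  (r|q|s)* : 10 states
  p|(p·s)*|s|(r|q|s)* : 22 states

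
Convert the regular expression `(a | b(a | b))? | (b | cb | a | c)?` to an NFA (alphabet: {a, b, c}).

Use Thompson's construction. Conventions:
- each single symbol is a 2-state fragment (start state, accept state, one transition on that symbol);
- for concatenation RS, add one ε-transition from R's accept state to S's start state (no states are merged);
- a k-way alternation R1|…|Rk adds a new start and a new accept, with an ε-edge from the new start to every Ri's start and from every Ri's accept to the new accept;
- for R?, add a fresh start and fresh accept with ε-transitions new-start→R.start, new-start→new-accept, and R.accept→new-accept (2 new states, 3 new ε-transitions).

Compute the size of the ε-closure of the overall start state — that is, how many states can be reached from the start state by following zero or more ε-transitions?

Compute the ε-closure size of each fragment's start state recursively; a symbol fragment's start has no outgoing ε-edge, so its closure is just itself (size 1).
  a | b : new start ε-reaches every alternative's start; none of them accept ε, so the new accept is not reached: C = 1 + 1 + 1 = 3
  b(a | b) : same as the first factor's closure: C = 1
  a | b(a | b) : C = 1 + 1 + 1 = 3 (the new accept is not ε-reachable since no branch accepts ε)
  (a | b(a | b))? : new start has ε-edges to the inner start and to the new accept, so C = 2 + 3 = 5
  cb : C equals the left operand's closure size = 1 (its accept is not ε-reachable, so the closure stops there)
  b | cb | a | c : new start ε-reaches every alternative's start; none of them accept ε, so the new accept is not reached: C = 1 + 1 + 1 + 1 + 1 = 5
  (b | cb | a | c)? : C = 1 (new start) + 5 (body) + 1 (new accept, via ε) = 7
  (a | b(a | b))? | (b | cb | a | c)? : new start ε-reaches every alternative's start; at least one alternative accepts ε, so the union's new accept is reached too: C = 1 + 5 + 7 + 1 = 14

14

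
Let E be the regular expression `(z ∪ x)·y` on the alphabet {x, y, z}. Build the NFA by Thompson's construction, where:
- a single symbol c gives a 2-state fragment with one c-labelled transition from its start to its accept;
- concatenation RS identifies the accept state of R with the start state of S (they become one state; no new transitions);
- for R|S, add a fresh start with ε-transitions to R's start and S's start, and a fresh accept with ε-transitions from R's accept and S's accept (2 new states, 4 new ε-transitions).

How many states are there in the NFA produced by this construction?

7

By structural recursion:
Each of the 3 symbol leaves contributes a 2-state fragment.
  z ∪ x = 6 states
  (z ∪ x)·y = 7 states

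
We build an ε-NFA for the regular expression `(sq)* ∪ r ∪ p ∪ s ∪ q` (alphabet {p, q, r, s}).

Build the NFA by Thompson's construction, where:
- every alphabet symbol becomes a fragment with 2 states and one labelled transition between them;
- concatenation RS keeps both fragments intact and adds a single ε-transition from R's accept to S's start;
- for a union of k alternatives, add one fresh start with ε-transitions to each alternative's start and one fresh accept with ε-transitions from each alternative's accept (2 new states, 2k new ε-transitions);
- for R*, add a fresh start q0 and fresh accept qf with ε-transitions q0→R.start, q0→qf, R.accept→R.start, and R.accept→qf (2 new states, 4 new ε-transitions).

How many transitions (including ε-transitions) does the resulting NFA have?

Building bottom-up:
Each of the 6 symbol leaves contributes 1 transition (1 symbol, 0 ε).
  sq → 3 transitions (2 symbol, 1 ε)
  (sq)* → 7 transitions (2 symbol, 5 ε)
  (sq)* ∪ r ∪ p ∪ s ∪ q → 21 transitions (6 symbol, 15 ε)

21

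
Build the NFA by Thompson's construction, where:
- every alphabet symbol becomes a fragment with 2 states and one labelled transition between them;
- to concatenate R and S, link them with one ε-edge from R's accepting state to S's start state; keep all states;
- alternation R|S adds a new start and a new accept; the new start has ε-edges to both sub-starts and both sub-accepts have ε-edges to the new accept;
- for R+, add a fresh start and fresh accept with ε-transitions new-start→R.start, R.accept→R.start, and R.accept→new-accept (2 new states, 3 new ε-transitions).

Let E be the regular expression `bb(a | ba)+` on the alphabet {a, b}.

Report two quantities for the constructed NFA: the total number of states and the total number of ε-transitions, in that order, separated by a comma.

Recursing over subexpressions:
Each of the 5 symbol leaves contributes 2 states and 0 ε-transitions.
  ba → 4 states, 1 ε-transition
  a | ba → 8 states, 5 ε-transitions
  (a | ba)+ → 10 states, 8 ε-transitions
  bb(a | ba)+ → 14 states, 10 ε-transitions

14, 10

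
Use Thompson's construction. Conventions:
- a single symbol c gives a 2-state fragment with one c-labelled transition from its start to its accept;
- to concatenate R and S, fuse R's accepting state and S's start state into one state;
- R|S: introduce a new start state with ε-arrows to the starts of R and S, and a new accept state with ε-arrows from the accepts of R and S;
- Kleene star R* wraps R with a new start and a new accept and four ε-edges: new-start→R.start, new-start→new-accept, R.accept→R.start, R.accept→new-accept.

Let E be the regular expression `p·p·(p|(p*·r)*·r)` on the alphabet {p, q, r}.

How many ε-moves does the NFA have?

12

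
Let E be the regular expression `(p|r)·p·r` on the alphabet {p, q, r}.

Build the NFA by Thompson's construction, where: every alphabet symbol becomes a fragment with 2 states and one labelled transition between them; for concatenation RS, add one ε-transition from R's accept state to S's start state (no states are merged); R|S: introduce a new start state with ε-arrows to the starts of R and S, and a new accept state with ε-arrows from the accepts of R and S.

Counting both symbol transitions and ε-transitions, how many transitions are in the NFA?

10

Recursing over subexpressions:
Each of the 4 symbol leaves contributes 1 transition (1 symbol, 0 ε).
  p|r = 6 transitions (2 symbol, 4 ε)
  (p|r)·p·r = 10 transitions (4 symbol, 6 ε)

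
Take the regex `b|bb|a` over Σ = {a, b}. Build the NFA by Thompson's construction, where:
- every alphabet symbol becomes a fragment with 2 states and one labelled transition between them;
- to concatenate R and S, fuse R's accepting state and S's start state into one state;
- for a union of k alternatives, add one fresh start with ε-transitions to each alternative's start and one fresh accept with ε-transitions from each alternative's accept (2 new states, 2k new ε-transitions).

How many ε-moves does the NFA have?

Per subexpression:
Each of the 4 symbol leaves contributes 0 ε-transitions.
  bb → 0 ε-transitions
  b|bb|a → 6 ε-transitions

6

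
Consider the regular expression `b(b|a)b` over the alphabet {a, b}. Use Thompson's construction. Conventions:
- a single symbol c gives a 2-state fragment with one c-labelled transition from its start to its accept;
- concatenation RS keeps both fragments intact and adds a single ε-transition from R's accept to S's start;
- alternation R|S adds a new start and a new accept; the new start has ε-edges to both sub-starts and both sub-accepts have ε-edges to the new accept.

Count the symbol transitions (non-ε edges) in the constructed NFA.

4

Bottom-up over the parse tree:
Each of the 4 symbol leaves contributes exactly 1 symbol transition.
  b|a = 2 symbol transitions
  b(b|a)b = 4 symbol transitions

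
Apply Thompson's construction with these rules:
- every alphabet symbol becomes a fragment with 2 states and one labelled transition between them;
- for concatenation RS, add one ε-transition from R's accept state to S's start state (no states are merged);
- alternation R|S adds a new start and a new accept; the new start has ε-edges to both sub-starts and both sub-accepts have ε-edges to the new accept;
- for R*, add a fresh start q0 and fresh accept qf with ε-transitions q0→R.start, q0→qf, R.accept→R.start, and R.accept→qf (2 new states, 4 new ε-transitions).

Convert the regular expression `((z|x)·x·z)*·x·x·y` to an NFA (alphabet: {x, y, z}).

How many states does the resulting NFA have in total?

Building bottom-up:
Each of the 7 symbol leaves contributes a 2-state fragment.
  z|x : 6 states
  (z|x)·x·z : 10 states
  ((z|x)·x·z)* : 12 states
  ((z|x)·x·z)*·x·x·y : 18 states

18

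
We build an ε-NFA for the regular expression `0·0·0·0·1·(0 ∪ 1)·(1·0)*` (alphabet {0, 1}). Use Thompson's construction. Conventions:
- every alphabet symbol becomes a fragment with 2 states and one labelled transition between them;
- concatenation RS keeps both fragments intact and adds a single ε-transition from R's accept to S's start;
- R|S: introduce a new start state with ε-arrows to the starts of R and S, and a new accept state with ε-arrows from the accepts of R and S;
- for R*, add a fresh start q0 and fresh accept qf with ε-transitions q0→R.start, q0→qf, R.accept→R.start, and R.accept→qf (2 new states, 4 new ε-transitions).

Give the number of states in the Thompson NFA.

22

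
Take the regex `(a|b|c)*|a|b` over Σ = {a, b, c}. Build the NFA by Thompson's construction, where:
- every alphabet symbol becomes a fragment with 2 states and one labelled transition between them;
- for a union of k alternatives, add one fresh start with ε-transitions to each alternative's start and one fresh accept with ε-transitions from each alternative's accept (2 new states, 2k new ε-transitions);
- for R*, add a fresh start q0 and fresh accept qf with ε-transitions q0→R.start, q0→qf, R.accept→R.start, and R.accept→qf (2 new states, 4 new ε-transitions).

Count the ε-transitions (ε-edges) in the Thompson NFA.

16

Per subexpression:
Each of the 5 symbol leaves contributes 0 ε-transitions.
  a|b|c = 6 ε-transitions
  (a|b|c)* = 10 ε-transitions
  (a|b|c)*|a|b = 16 ε-transitions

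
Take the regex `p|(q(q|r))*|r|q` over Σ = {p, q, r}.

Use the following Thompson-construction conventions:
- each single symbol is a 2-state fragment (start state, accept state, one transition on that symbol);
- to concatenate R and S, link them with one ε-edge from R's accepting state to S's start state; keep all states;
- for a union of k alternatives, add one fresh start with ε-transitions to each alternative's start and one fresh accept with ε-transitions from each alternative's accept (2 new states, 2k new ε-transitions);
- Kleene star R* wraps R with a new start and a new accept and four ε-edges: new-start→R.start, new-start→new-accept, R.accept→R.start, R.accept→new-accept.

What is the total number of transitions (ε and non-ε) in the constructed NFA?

Building bottom-up:
Each of the 6 symbol leaves contributes 1 transition (1 symbol, 0 ε).
  q|r → 6 transitions (2 symbol, 4 ε)
  q(q|r) → 8 transitions (3 symbol, 5 ε)
  (q(q|r))* → 12 transitions (3 symbol, 9 ε)
  p|(q(q|r))*|r|q → 23 transitions (6 symbol, 17 ε)

23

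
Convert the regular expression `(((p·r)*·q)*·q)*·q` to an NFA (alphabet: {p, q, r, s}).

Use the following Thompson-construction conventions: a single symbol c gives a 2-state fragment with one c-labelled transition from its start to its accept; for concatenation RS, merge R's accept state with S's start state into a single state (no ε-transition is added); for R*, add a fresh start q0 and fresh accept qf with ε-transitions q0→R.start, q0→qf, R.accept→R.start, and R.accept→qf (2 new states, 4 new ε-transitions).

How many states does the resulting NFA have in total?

Building bottom-up:
Each of the 5 symbol leaves contributes a 2-state fragment.
  p·r → 3 states
  (p·r)* → 5 states
  (p·r)*·q → 6 states
  ((p·r)*·q)* → 8 states
  ((p·r)*·q)*·q → 9 states
  (((p·r)*·q)*·q)* → 11 states
  (((p·r)*·q)*·q)*·q → 12 states

12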